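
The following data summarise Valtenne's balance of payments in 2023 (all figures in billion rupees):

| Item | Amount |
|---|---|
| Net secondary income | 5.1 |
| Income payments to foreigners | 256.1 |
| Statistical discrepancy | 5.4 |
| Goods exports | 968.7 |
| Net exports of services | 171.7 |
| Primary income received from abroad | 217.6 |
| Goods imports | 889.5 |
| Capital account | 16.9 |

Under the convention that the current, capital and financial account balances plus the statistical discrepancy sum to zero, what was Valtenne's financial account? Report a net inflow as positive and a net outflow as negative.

-239.8

Goods balance = 968.7 - 889.5 = 79.2
Services balance = 171.7
Trade balance (goods + services) = 79.2 + 171.7 = 250.9
Net primary income = 217.6 - 256.1 = -38.5
Net secondary income = 5.1
Current account = 250.9 + (-38.5) + 5.1 = 217.5
Financial account = -(217.5 + 16.9 + 5.4) = -239.8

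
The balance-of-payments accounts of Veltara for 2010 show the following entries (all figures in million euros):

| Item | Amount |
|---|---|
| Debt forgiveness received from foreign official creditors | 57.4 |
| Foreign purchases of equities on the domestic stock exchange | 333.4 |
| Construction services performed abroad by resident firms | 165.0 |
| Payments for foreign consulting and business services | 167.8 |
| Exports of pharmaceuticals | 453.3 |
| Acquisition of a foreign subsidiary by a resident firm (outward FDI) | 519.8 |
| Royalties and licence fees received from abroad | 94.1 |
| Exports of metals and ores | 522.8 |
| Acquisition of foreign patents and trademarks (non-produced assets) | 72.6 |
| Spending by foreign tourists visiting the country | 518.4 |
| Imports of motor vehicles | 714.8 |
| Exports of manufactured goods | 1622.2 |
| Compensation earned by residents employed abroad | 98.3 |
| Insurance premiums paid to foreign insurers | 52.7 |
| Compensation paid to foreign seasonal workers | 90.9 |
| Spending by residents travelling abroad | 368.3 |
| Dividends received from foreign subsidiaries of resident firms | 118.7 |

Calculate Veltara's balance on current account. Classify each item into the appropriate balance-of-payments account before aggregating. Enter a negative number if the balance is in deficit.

2198.3

Goods: 453.3 + 522.8 + 1622.2 - 714.8 = 1883.5
Services: -167.8 + 518.4 + 165.0 + 94.1 - 52.7 - 368.3 = 188.7
Primary income: 118.7 - 90.9 + 98.3 = 126.1
Current account = 1883.5 + 188.7 + 126.1 = 2198.3
(Excluded from the current account — capital account: debt forgiveness received from foreign official creditors 57.4, acquisition of foreign patents and trademarks (non-produced assets) 72.6; financial account: foreign purchases of equities on the domestic stock exchange 333.4, acquisition of a foreign subsidiary by a resident firm (outward FDI) 519.8.)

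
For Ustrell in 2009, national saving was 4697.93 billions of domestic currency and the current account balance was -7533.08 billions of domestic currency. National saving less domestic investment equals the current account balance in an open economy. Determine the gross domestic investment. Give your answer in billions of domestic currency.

I = S - CA = 4697.93 - (-7533.08) = 12231.01

12231.01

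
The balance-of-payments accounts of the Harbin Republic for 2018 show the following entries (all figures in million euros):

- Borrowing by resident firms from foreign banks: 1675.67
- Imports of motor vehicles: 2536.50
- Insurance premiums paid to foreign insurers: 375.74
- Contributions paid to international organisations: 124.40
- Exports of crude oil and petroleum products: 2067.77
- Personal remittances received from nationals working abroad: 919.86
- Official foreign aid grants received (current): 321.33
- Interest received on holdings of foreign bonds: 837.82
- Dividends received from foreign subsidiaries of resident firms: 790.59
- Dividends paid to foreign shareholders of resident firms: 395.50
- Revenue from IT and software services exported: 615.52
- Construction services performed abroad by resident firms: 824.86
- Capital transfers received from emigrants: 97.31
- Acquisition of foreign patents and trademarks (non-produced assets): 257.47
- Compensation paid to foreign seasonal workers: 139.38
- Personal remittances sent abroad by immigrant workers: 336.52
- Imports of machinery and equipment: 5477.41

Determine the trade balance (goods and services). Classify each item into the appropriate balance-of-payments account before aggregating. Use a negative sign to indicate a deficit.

Goods: -2536.50 + 2067.77 - 5477.41 = -5946.14
Services: -375.74 + 615.52 + 824.86 = 1064.64
Trade balance = -5946.14 + 1064.64 = -4881.50
(Excluded from the trade balance — financial account: borrowing by resident firms from foreign banks 1675.67; secondary income: contributions paid to international organisations 124.40, personal remittances received from nationals working abroad 919.86, official foreign aid grants received (current) 321.33, personal remittances sent abroad by immigrant workers 336.52; primary income: interest received on holdings of foreign bonds 837.82, dividends received from foreign subsidiaries of resident firms 790.59, dividends paid to foreign shareholders of resident firms 395.50, compensation paid to foreign seasonal workers 139.38; capital account: capital transfers received from emigrants 97.31, acquisition of foreign patents and trademarks (non-produced assets) 257.47.)

-4881.50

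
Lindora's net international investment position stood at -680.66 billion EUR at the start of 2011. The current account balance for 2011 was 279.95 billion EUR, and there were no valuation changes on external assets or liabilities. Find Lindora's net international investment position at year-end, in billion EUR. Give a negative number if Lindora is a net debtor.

With no valuation effects, change in NIIP = current account = 279.95
End-of-year NIIP = -680.66 + 279.95 = -400.71

-400.71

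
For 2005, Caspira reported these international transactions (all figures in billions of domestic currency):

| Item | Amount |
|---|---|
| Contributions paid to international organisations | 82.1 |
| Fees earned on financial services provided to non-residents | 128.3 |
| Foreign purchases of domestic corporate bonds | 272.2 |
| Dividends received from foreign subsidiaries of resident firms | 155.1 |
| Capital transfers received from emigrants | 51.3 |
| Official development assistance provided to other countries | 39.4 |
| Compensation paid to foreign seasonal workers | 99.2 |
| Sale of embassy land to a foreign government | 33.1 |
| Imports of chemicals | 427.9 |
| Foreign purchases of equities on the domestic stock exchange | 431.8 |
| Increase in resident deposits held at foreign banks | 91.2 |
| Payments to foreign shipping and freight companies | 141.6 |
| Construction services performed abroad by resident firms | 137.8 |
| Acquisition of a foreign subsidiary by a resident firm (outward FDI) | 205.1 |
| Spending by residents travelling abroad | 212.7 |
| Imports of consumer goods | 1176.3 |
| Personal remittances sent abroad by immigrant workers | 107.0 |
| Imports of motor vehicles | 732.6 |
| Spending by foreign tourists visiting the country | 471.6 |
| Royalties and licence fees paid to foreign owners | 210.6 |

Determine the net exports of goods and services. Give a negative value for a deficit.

Goods: -427.9 - 732.6 - 1176.3 = -2336.8
Services: -212.7 + 137.8 + 471.6 + 128.3 - 210.6 - 141.6 = 172.8
Trade balance = -2336.8 + 172.8 = -2164.0
(Excluded from the trade balance — secondary income: contributions paid to international organisations 82.1, official development assistance provided to other countries 39.4, personal remittances sent abroad by immigrant workers 107.0; financial account: foreign purchases of domestic corporate bonds 272.2, foreign purchases of equities on the domestic stock exchange 431.8, increase in resident deposits held at foreign banks 91.2, acquisition of a foreign subsidiary by a resident firm (outward FDI) 205.1; primary income: dividends received from foreign subsidiaries of resident firms 155.1, compensation paid to foreign seasonal workers 99.2; capital account: capital transfers received from emigrants 51.3, sale of embassy land to a foreign government 33.1.)

-2164.0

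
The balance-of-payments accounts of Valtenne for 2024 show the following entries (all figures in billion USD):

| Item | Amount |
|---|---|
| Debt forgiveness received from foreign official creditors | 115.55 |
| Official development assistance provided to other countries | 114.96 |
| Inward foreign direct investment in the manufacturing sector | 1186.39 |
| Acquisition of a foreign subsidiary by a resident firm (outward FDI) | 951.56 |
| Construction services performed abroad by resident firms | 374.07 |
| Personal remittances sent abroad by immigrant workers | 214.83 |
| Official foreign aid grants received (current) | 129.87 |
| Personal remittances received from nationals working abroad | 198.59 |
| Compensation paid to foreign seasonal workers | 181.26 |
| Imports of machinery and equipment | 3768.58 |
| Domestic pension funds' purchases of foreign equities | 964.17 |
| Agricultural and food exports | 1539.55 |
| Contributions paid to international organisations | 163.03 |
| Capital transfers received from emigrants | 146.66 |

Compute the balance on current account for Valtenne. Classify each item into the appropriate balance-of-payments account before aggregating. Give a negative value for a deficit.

-2200.58

Goods: 1539.55 - 3768.58 = -2229.03
Services: 374.07
Primary income: -181.26
Secondary income: -114.96 - 214.83 + 129.87 + 198.59 - 163.03 = -164.36
Current account = (-2229.03) + 374.07 + (-181.26) + (-164.36) = -2200.58
(Excluded from the current account — capital account: debt forgiveness received from foreign official creditors 115.55, capital transfers received from emigrants 146.66; financial account: inward foreign direct investment in the manufacturing sector 1186.39, acquisition of a foreign subsidiary by a resident firm (outward FDI) 951.56, domestic pension funds' purchases of foreign equities 964.17.)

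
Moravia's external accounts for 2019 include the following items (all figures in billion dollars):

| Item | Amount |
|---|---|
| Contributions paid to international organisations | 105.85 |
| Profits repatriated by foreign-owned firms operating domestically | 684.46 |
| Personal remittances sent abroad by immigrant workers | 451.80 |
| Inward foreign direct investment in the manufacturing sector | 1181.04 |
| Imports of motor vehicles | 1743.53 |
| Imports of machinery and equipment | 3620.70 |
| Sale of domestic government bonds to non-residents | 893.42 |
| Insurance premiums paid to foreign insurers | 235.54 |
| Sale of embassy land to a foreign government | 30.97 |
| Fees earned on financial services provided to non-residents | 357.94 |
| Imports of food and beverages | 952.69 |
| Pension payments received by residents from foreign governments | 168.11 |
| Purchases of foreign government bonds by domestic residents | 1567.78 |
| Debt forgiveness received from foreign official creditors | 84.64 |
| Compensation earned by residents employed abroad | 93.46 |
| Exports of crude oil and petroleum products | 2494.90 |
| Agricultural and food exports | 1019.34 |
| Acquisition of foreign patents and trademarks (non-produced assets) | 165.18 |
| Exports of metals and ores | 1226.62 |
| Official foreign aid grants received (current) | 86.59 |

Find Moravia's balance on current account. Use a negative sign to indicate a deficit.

Goods: 1019.34 + 2494.90 - 952.69 + 1226.62 - 3620.70 - 1743.53 = -1576.06
Services: 357.94 - 235.54 = 122.40
Primary income: 93.46 - 684.46 = -591.00
Secondary income: -451.80 + 168.11 - 105.85 + 86.59 = -302.95
Current account = (-1576.06) + 122.40 + (-591.00) + (-302.95) = -2347.61
(Excluded from the current account — financial account: inward foreign direct investment in the manufacturing sector 1181.04, sale of domestic government bonds to non-residents 893.42, purchases of foreign government bonds by domestic residents 1567.78; capital account: sale of embassy land to a foreign government 30.97, debt forgiveness received from foreign official creditors 84.64, acquisition of foreign patents and trademarks (non-produced assets) 165.18.)

-2347.61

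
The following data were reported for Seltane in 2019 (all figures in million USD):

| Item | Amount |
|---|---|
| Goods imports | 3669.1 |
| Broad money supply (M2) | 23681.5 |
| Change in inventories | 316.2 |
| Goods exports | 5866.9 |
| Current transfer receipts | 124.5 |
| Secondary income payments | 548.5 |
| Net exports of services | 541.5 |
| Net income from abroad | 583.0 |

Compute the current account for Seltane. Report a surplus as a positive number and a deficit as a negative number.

2898.3

Goods balance = 5866.9 - 3669.1 = 2197.8
Services balance = 541.5
Trade balance (goods + services) = 2197.8 + 541.5 = 2739.3
Net primary income = 583.0
Net secondary income = 124.5 - 548.5 = -424.0
Current account = 2739.3 + 583.0 + (-424.0) = 2898.3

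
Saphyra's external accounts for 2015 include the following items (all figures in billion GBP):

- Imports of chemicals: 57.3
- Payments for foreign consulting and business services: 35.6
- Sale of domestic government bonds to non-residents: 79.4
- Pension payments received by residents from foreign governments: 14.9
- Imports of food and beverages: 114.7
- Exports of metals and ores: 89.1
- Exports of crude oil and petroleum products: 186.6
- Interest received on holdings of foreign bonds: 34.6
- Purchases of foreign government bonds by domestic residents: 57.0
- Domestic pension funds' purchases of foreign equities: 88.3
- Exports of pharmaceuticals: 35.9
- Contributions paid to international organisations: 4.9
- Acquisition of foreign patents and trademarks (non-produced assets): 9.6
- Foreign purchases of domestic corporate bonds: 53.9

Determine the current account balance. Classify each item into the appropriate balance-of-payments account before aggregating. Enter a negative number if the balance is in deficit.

Goods: 89.1 + 186.6 - 114.7 - 57.3 + 35.9 = 139.6
Services: -35.6
Primary income: 34.6
Secondary income: -4.9 + 14.9 = 10.0
Current account = 139.6 + (-35.6) + 34.6 + 10.0 = 148.6
(Excluded from the current account — financial account: sale of domestic government bonds to non-residents 79.4, purchases of foreign government bonds by domestic residents 57.0, domestic pension funds' purchases of foreign equities 88.3, foreign purchases of domestic corporate bonds 53.9; capital account: acquisition of foreign patents and trademarks (non-produced assets) 9.6.)

148.6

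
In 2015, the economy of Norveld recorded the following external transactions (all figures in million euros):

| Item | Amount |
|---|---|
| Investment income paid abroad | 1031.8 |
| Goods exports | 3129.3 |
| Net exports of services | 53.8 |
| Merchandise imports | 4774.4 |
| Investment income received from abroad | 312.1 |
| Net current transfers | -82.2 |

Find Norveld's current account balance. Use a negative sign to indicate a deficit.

-2393.2

Goods balance = 3129.3 - 4774.4 = -1645.1
Services balance = 53.8
Trade balance (goods + services) = -1645.1 + 53.8 = -1591.3
Net primary income = 312.1 - 1031.8 = -719.7
Net secondary income = -82.2
Current account = -1591.3 + (-719.7) + (-82.2) = -2393.2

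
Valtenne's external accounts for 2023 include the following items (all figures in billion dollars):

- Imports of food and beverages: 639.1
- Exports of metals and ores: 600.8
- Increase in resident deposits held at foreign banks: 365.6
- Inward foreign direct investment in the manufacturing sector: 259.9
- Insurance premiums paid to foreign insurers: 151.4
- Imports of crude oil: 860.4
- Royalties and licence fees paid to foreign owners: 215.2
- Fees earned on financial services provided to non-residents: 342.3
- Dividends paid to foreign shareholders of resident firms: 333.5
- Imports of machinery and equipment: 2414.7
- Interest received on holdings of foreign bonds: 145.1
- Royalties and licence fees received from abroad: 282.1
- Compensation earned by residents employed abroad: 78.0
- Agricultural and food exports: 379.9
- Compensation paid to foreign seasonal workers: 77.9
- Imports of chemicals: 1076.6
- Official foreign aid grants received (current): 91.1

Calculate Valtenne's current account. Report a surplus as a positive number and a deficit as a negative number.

Goods: -860.4 - 2414.7 + 379.9 + 600.8 - 1076.6 - 639.1 = -4010.1
Services: 342.3 - 151.4 + 282.1 - 215.2 = 257.8
Primary income: -77.9 - 333.5 + 145.1 + 78.0 = -188.3
Secondary income: 91.1
Current account = (-4010.1) + 257.8 + (-188.3) + 91.1 = -3849.5
(Excluded from the current account — financial account: increase in resident deposits held at foreign banks 365.6, inward foreign direct investment in the manufacturing sector 259.9.)

-3849.5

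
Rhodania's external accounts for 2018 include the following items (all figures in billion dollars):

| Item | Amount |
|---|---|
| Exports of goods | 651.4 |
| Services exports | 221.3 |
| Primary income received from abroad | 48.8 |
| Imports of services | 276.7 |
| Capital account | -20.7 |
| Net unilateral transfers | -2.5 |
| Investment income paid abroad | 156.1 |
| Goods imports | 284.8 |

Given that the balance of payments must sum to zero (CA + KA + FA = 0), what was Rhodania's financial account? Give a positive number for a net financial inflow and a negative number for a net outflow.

Goods balance = 651.4 - 284.8 = 366.6
Services balance = 221.3 - 276.7 = -55.4
Trade balance (goods + services) = 366.6 + (-55.4) = 311.2
Net primary income = 48.8 - 156.1 = -107.3
Net secondary income = -2.5
Current account = 311.2 + (-107.3) + (-2.5) = 201.4
Financial account = -(201.4 + (-20.7)) = -180.7

-180.7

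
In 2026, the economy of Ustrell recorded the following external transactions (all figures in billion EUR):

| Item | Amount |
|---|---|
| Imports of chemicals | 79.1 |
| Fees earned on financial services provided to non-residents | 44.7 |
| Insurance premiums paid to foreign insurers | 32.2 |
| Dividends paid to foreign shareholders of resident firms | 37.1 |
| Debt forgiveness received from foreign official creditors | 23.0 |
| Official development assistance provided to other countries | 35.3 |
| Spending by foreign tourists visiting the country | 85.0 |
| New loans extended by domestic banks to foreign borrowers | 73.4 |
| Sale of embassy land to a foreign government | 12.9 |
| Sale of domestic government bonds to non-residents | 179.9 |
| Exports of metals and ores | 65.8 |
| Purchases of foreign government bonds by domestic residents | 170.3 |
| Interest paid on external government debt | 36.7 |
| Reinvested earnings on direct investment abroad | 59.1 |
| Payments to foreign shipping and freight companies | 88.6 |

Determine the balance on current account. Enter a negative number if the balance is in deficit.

Goods: -79.1 + 65.8 = -13.3
Services: -88.6 + 44.7 + 85.0 - 32.2 = 8.9
Primary income: 59.1 - 37.1 - 36.7 = -14.7
Secondary income: -35.3
Current account = (-13.3) + 8.9 + (-14.7) + (-35.3) = -54.4
(Excluded from the current account — capital account: debt forgiveness received from foreign official creditors 23.0, sale of embassy land to a foreign government 12.9; financial account: new loans extended by domestic banks to foreign borrowers 73.4, sale of domestic government bonds to non-residents 179.9, purchases of foreign government bonds by domestic residents 170.3.)

-54.4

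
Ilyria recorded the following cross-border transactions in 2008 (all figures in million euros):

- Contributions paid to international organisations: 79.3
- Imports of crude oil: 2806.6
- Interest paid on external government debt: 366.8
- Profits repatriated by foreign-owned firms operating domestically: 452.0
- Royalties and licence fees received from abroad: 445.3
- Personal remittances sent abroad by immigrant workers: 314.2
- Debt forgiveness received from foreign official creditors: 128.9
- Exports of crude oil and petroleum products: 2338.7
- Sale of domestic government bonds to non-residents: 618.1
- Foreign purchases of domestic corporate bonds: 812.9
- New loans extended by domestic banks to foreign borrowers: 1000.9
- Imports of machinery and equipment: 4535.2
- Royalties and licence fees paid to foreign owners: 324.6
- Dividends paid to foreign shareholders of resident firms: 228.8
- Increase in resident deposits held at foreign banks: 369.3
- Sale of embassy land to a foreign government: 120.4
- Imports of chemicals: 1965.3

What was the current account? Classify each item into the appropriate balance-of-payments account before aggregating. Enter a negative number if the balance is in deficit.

-8288.8

Goods: 2338.7 - 1965.3 - 2806.6 - 4535.2 = -6968.4
Services: -324.6 + 445.3 = 120.7
Primary income: -452.0 - 228.8 - 366.8 = -1047.6
Secondary income: -314.2 - 79.3 = -393.5
Current account = (-6968.4) + 120.7 + (-1047.6) + (-393.5) = -8288.8
(Excluded from the current account — capital account: debt forgiveness received from foreign official creditors 128.9, sale of embassy land to a foreign government 120.4; financial account: sale of domestic government bonds to non-residents 618.1, foreign purchases of domestic corporate bonds 812.9, new loans extended by domestic banks to foreign borrowers 1000.9, increase in resident deposits held at foreign banks 369.3.)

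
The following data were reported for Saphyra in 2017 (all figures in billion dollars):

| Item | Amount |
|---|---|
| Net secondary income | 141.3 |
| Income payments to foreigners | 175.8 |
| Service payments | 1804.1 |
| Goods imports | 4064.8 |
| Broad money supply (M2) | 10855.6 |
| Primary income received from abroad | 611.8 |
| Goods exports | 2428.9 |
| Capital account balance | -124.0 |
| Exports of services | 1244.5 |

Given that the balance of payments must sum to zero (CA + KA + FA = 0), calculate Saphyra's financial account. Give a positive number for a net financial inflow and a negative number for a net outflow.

Goods balance = 2428.9 - 4064.8 = -1635.9
Services balance = 1244.5 - 1804.1 = -559.6
Trade balance (goods + services) = -1635.9 + (-559.6) = -2195.5
Net primary income = 611.8 - 175.8 = 436.0
Net secondary income = 141.3
Current account = -2195.5 + 436.0 + 141.3 = -1618.2
Financial account = -(-1618.2 + (-124.0)) = 1742.2

1742.2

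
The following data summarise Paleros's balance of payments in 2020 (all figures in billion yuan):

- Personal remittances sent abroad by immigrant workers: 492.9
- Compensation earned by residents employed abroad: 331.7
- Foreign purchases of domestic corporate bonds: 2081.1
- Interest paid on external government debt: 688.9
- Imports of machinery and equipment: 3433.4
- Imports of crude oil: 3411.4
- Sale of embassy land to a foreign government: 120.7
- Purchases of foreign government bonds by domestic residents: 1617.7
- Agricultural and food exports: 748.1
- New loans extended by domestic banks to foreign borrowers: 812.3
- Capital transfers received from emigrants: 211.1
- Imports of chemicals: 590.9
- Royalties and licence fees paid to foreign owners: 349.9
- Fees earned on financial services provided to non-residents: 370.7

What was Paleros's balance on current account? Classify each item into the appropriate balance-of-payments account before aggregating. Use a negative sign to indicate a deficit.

-7516.9

Goods: -590.9 + 748.1 - 3433.4 - 3411.4 = -6687.6
Services: -349.9 + 370.7 = 20.8
Primary income: 331.7 - 688.9 = -357.2
Secondary income: -492.9
Current account = (-6687.6) + 20.8 + (-357.2) + (-492.9) = -7516.9
(Excluded from the current account — financial account: foreign purchases of domestic corporate bonds 2081.1, purchases of foreign government bonds by domestic residents 1617.7, new loans extended by domestic banks to foreign borrowers 812.3; capital account: sale of embassy land to a foreign government 120.7, capital transfers received from emigrants 211.1.)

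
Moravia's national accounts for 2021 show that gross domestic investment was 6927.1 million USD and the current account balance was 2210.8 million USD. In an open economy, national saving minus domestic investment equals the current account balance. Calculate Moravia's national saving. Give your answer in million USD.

9137.9

S - I = CA (net lending to the rest of the world).
S = I + CA = 6927.1 + 2210.8 = 9137.9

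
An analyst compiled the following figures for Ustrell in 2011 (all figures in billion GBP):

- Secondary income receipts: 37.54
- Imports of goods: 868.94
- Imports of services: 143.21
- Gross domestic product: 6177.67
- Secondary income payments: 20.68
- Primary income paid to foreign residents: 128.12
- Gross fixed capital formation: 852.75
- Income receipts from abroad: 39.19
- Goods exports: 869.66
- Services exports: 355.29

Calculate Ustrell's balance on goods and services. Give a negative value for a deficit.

Goods balance = 869.66 - 868.94 = 0.72
Services balance = 355.29 - 143.21 = 212.08
Trade balance (goods + services) = 0.72 + 212.08 = 212.80

212.80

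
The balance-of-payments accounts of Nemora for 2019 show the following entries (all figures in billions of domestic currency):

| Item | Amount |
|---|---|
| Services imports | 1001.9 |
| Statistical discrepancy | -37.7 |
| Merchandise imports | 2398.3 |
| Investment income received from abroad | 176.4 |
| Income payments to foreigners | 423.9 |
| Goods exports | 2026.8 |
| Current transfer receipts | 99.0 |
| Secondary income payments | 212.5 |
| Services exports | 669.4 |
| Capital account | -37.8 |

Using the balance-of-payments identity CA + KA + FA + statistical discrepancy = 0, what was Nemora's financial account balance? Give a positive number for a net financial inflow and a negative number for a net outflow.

1140.5

Goods balance = 2026.8 - 2398.3 = -371.5
Services balance = 669.4 - 1001.9 = -332.5
Trade balance (goods + services) = -371.5 + (-332.5) = -704.0
Net primary income = 176.4 - 423.9 = -247.5
Net secondary income = 99.0 - 212.5 = -113.5
Current account = -704.0 + (-247.5) + (-113.5) = -1065.0
Financial account = -(-1065.0 + (-37.8) + (-37.7)) = 1140.5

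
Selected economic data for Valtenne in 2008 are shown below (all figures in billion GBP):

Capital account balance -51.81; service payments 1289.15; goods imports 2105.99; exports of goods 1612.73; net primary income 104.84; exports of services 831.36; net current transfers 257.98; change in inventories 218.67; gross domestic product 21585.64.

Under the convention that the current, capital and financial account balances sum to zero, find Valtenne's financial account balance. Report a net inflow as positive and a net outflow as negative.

640.04

Goods balance = 1612.73 - 2105.99 = -493.26
Services balance = 831.36 - 1289.15 = -457.79
Trade balance (goods + services) = -493.26 + (-457.79) = -951.05
Net primary income = 104.84
Net secondary income = 257.98
Current account = -951.05 + 104.84 + 257.98 = -588.23
Financial account = -(-588.23 + (-51.81)) = 640.04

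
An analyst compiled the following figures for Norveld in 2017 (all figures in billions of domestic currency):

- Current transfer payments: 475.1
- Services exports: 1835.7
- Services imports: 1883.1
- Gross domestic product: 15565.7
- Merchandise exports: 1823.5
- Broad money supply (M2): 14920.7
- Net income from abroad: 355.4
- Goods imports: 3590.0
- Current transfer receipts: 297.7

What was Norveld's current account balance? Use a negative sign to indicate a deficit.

Goods balance = 1823.5 - 3590.0 = -1766.5
Services balance = 1835.7 - 1883.1 = -47.4
Trade balance (goods + services) = -1766.5 + (-47.4) = -1813.9
Net primary income = 355.4
Net secondary income = 297.7 - 475.1 = -177.4
Current account = -1813.9 + 355.4 + (-177.4) = -1635.9

-1635.9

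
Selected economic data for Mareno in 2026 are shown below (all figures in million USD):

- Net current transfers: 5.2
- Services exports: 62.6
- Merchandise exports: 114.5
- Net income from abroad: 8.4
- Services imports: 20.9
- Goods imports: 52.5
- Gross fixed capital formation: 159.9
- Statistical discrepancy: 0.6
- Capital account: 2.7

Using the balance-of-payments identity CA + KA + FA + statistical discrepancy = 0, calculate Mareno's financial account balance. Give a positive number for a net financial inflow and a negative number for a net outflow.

Goods balance = 114.5 - 52.5 = 62.0
Services balance = 62.6 - 20.9 = 41.7
Trade balance (goods + services) = 62.0 + 41.7 = 103.7
Net primary income = 8.4
Net secondary income = 5.2
Current account = 103.7 + 8.4 + 5.2 = 117.3
Financial account = -(117.3 + 2.7 + 0.6) = -120.6

-120.6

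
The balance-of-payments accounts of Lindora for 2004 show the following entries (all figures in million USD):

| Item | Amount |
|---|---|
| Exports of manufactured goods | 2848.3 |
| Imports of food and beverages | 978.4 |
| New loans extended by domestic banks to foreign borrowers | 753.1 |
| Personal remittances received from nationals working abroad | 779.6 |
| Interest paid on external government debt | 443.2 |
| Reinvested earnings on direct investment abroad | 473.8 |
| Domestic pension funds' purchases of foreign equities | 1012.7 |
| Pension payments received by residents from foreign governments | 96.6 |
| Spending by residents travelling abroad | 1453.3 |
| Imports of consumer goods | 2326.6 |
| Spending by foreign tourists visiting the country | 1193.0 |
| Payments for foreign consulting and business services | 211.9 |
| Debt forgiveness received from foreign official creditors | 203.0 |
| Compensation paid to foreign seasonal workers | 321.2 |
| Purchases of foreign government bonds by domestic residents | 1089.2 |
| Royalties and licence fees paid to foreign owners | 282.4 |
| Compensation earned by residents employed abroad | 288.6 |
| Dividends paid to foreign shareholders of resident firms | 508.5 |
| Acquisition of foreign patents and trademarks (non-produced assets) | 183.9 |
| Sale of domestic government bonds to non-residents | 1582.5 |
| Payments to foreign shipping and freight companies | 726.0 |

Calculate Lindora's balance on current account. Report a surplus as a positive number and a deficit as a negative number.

Goods: 2848.3 - 978.4 - 2326.6 = -456.7
Services: -1453.3 + 1193.0 - 282.4 - 726.0 - 211.9 = -1480.6
Primary income: 288.6 - 508.5 + 473.8 - 321.2 - 443.2 = -510.5
Secondary income: 779.6 + 96.6 = 876.2
Current account = (-456.7) + (-1480.6) + (-510.5) + 876.2 = -1571.6
(Excluded from the current account — financial account: new loans extended by domestic banks to foreign borrowers 753.1, domestic pension funds' purchases of foreign equities 1012.7, purchases of foreign government bonds by domestic residents 1089.2, sale of domestic government bonds to non-residents 1582.5; capital account: debt forgiveness received from foreign official creditors 203.0, acquisition of foreign patents and trademarks (non-produced assets) 183.9.)

-1571.6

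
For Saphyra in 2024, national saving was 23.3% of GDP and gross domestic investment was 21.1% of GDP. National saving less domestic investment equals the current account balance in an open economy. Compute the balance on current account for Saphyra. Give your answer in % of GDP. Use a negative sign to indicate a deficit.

S - I = CA (net lending to the rest of the world).
CA = S - I = 23.3 - 21.1 = 2.2

2.2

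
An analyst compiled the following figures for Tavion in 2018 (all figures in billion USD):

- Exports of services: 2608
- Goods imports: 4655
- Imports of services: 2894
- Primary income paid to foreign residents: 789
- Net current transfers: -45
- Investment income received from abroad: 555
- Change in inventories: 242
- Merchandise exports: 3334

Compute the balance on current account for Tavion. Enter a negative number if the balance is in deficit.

Goods balance = 3334 - 4655 = -1321
Services balance = 2608 - 2894 = -286
Trade balance (goods + services) = -1321 + (-286) = -1607
Net primary income = 555 - 789 = -234
Net secondary income = -45
Current account = -1607 + (-234) + (-45) = -1886

-1886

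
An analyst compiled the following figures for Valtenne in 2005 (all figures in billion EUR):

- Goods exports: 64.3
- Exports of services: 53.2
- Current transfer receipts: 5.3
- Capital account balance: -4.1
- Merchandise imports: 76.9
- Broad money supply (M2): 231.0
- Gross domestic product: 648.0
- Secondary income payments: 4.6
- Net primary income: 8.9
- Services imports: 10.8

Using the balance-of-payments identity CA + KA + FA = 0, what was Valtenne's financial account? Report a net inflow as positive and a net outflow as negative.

-35.3

Goods balance = 64.3 - 76.9 = -12.6
Services balance = 53.2 - 10.8 = 42.4
Trade balance (goods + services) = -12.6 + 42.4 = 29.8
Net primary income = 8.9
Net secondary income = 5.3 - 4.6 = 0.7
Current account = 29.8 + 8.9 + 0.7 = 39.4
Financial account = -(39.4 + (-4.1)) = -35.3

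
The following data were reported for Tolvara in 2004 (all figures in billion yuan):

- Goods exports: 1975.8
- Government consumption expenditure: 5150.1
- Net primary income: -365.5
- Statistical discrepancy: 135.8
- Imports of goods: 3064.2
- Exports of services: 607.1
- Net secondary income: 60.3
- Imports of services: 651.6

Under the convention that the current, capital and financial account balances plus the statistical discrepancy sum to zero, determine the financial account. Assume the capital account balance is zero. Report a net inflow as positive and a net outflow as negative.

1302.3

Goods balance = 1975.8 - 3064.2 = -1088.4
Services balance = 607.1 - 651.6 = -44.5
Trade balance (goods + services) = -1088.4 + (-44.5) = -1132.9
Net primary income = -365.5
Net secondary income = 60.3
Current account = -1132.9 + (-365.5) + 60.3 = -1438.1
Financial account = -(-1438.1 + 135.8) = 1302.3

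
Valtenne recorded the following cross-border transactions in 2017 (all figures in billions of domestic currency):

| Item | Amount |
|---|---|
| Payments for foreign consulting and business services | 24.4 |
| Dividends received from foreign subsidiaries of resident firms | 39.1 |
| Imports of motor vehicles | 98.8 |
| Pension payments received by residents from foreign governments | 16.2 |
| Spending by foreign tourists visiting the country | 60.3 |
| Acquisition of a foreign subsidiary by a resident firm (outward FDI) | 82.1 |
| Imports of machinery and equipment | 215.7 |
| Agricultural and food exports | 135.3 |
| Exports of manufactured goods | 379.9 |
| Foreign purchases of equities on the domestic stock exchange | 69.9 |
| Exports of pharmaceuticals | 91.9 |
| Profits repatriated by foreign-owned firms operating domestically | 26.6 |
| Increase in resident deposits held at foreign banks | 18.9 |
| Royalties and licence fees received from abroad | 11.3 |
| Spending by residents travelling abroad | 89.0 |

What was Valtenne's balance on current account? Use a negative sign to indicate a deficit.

279.5

Goods: 91.9 + 379.9 - 215.7 - 98.8 + 135.3 = 292.6
Services: -89.0 + 60.3 + 11.3 - 24.4 = -41.8
Primary income: 39.1 - 26.6 = 12.5
Secondary income: 16.2
Current account = 292.6 + (-41.8) + 12.5 + 16.2 = 279.5
(Excluded from the current account — financial account: acquisition of a foreign subsidiary by a resident firm (outward FDI) 82.1, foreign purchases of equities on the domestic stock exchange 69.9, increase in resident deposits held at foreign banks 18.9.)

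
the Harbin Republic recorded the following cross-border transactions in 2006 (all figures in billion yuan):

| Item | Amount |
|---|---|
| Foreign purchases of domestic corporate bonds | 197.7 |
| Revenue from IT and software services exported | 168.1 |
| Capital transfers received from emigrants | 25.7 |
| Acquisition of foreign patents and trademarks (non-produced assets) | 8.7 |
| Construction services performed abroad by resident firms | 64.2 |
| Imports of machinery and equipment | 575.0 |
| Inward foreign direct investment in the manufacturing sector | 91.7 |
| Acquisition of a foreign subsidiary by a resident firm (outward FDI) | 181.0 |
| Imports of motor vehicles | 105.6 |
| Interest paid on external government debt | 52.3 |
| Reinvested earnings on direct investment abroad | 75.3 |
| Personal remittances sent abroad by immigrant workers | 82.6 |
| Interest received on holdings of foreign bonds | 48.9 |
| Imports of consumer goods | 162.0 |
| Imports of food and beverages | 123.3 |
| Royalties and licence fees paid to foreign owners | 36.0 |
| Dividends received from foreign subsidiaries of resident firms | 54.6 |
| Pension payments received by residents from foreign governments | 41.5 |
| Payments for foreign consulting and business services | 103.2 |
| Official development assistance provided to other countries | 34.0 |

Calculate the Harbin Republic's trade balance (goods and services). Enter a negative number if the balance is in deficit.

Goods: -123.3 - 105.6 - 162.0 - 575.0 = -965.9
Services: -103.2 + 168.1 - 36.0 + 64.2 = 93.1
Trade balance = -965.9 + 93.1 = -872.8
(Excluded from the trade balance — financial account: foreign purchases of domestic corporate bonds 197.7, inward foreign direct investment in the manufacturing sector 91.7, acquisition of a foreign subsidiary by a resident firm (outward FDI) 181.0; capital account: capital transfers received from emigrants 25.7, acquisition of foreign patents and trademarks (non-produced assets) 8.7; primary income: interest paid on external government debt 52.3, reinvested earnings on direct investment abroad 75.3, interest received on holdings of foreign bonds 48.9, dividends received from foreign subsidiaries of resident firms 54.6; secondary income: personal remittances sent abroad by immigrant workers 82.6, pension payments received by residents from foreign governments 41.5, official development assistance provided to other countries 34.0.)

-872.8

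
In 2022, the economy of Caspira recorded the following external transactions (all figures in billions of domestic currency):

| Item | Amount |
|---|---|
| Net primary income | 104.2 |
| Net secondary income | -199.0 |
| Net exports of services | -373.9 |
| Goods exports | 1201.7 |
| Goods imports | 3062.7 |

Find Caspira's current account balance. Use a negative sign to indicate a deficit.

Goods balance = 1201.7 - 3062.7 = -1861.0
Services balance = -373.9
Trade balance (goods + services) = -1861.0 + (-373.9) = -2234.9
Net primary income = 104.2
Net secondary income = -199.0
Current account = -2234.9 + 104.2 + (-199.0) = -2329.7

-2329.7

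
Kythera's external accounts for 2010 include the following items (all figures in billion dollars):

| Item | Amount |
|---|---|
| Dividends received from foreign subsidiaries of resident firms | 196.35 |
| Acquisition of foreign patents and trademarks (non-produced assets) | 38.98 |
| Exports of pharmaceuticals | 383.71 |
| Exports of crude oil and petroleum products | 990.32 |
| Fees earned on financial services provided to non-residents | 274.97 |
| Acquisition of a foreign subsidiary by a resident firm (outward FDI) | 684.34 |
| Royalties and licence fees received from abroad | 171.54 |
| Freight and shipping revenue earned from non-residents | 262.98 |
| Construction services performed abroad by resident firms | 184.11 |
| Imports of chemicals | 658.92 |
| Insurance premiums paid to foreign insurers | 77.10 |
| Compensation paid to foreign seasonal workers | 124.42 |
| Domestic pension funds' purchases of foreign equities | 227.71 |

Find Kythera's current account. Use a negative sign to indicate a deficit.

Goods: 990.32 - 658.92 + 383.71 = 715.11
Services: 171.54 + 184.11 - 77.10 + 262.98 + 274.97 = 816.50
Primary income: 196.35 - 124.42 = 71.93
Current account = 715.11 + 816.50 + 71.93 = 1603.54
(Excluded from the current account — capital account: acquisition of foreign patents and trademarks (non-produced assets) 38.98; financial account: acquisition of a foreign subsidiary by a resident firm (outward FDI) 684.34, domestic pension funds' purchases of foreign equities 227.71.)

1603.54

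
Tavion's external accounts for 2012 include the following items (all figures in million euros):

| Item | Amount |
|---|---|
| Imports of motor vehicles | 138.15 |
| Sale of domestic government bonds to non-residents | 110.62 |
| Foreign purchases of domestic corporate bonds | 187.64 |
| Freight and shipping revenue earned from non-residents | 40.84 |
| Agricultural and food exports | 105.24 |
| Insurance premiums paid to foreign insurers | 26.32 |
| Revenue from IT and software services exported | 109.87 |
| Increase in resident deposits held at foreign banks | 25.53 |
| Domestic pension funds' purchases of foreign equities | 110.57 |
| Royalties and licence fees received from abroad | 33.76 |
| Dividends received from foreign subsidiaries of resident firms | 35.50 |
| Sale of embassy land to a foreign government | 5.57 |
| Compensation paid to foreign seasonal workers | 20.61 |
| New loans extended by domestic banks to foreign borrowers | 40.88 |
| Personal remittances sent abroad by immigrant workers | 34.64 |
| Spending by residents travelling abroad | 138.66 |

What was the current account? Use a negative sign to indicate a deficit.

-33.17

Goods: -138.15 + 105.24 = -32.91
Services: -26.32 - 138.66 + 33.76 + 40.84 + 109.87 = 19.49
Primary income: 35.50 - 20.61 = 14.89
Secondary income: -34.64
Current account = (-32.91) + 19.49 + 14.89 + (-34.64) = -33.17
(Excluded from the current account — financial account: sale of domestic government bonds to non-residents 110.62, foreign purchases of domestic corporate bonds 187.64, increase in resident deposits held at foreign banks 25.53, domestic pension funds' purchases of foreign equities 110.57, new loans extended by domestic banks to foreign borrowers 40.88; capital account: sale of embassy land to a foreign government 5.57.)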